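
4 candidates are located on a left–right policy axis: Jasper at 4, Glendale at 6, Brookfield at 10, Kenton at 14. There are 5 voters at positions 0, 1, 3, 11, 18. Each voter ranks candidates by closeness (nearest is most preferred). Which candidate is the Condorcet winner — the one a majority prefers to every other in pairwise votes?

Jasper

With single-peaked preferences on a line, the Condorcet winner is the candidate closest to the median voter.
The median voter (position 3) is closest to Jasper at 4.
Check: Jasper vs Glendale — voters closer to Jasper: 3 of 5.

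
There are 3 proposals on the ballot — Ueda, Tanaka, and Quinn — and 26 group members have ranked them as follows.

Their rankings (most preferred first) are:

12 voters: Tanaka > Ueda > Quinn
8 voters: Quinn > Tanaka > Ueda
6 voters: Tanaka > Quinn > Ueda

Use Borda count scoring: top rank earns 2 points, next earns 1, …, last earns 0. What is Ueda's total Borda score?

12

Borda scores:
  Ueda: 12·1 + 8·0 + 6·0 = 12
  Tanaka: 12·2 + 8·1 + 6·2 = 44
  Quinn: 12·0 + 8·2 + 6·1 = 22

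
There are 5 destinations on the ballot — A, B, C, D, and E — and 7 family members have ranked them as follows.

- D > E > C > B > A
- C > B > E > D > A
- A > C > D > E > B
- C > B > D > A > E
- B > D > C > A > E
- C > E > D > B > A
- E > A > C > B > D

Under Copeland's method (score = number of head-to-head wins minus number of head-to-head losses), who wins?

Pairwise results:
  A vs B: B wins 5–2.
  A vs C: C wins 5–2.
  A vs D: D wins 5–2.
  A vs E: E wins 4–3.
  B vs C: C wins 6–1.
  B vs D: B wins 4–3.
  B vs E: E wins 4–3.
  C vs D: C wins 5–2.
  C vs E: C wins 5–2.
  D vs E: D wins 4–3.
Copeland scores (wins − losses):
  A: 0 − 4 = -4
  B: 2 − 2 = 0
  C: 4 − 0 = 4
  D: 2 − 2 = 0
  E: 2 − 2 = 0
C has the best Copeland score.

C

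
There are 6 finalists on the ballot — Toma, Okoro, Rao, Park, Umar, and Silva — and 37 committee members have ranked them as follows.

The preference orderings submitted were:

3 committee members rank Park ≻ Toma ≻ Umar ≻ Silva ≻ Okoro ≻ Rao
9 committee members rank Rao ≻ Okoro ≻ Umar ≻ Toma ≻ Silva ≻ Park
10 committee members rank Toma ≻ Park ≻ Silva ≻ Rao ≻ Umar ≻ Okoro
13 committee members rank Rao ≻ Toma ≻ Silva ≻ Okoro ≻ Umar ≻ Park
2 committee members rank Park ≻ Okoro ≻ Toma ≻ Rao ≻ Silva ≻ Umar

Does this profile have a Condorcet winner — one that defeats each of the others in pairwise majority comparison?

Head-to-head results (37 voters total):
Toma vs Okoro: Toma wins 26–11.
Toma vs Rao: Rao wins 22–15.
Toma vs Park: Toma wins 32–5.
Toma vs Umar: Toma wins 28–9.
Toma vs Silva: Toma wins 37–0.
Okoro vs Rao: Rao wins 32–5.
Okoro vs Park: Okoro wins 22–15.
Okoro vs Umar: Okoro wins 24–13.
Okoro vs Silva: Silva wins 26–11.
Rao vs Park: Rao wins 22–15.
Rao vs Umar: Rao wins 34–3.
Rao vs Silva: Rao wins 24–13.
Park vs Umar: Umar wins 22–15.
Park vs Silva: Silva wins 22–15.
Umar vs Silva: Silva wins 25–12.
Rao beats each rival — Toma (22–15), Okoro (32–5), Park (22–15), Umar (34–3), Silva (24–13) — so Rao is the Condorcet winner.

Yes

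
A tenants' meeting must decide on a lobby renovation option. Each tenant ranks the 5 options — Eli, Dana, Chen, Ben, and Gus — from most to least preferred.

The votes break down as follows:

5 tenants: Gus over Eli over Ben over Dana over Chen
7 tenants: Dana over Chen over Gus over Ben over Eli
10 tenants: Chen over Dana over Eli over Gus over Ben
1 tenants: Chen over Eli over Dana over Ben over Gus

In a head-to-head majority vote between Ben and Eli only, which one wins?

Eli

Ballots ranking Ben above Eli: 7.
Ballots ranking Eli above Ben: 5+10+1 = 16.
Eli wins the head-to-head, 16–7.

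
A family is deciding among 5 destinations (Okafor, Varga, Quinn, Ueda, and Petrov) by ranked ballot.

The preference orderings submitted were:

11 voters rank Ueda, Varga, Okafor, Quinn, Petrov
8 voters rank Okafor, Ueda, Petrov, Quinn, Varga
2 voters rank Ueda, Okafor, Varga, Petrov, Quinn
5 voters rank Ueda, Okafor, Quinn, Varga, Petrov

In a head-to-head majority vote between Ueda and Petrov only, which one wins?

Ueda

Ballots ranking Ueda above Petrov: 11+8+2+5 = 26.
Ballots ranking Petrov above Ueda: 0.
Ueda wins the head-to-head, 26–0.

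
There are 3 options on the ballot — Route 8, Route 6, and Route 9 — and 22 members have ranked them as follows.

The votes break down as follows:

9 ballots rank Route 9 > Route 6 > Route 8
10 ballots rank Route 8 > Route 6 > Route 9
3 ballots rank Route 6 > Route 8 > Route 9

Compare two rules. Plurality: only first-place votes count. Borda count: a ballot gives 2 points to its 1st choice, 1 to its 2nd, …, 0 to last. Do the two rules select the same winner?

No

Plurality first-place counts: Route 8 10, Route 6 3, Route 9 9 → Route 8.
Borda totals: Route 8 23, Route 6 25, Route 9 18 → Route 6.
The two rules disagree: plurality picks Route 8, Borda picks Route 6.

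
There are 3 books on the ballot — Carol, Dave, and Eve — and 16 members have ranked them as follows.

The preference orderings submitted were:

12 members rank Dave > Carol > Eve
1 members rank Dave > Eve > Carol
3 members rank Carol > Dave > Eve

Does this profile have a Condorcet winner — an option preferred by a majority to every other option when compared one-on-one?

Yes

Head-to-head results (16 voters total):
Carol vs Dave: Dave wins 13–3.
Carol vs Eve: Carol wins 15–1.
Dave vs Eve: Dave wins 16–0.
Dave beats each rival — Carol (13–3), Eve (16–0) — so Dave is the Condorcet winner.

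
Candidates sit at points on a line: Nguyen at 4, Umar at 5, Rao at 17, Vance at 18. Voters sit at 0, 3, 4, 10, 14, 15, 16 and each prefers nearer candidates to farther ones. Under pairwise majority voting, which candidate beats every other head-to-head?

Umar

With single-peaked preferences on a line, the Condorcet winner is the candidate closest to the median voter.
The median voter (position 10) is closest to Umar at 5.
Check: Umar vs Rao — voters closer to Umar: 4 of 7.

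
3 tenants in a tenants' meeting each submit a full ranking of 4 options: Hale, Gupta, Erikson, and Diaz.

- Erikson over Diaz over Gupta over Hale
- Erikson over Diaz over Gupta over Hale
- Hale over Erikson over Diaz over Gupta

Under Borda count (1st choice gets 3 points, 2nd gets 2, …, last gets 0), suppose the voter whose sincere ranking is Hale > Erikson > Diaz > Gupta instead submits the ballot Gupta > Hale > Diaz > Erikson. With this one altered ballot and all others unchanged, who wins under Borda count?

Erikson

Borda totals with the altered ballot: Hale 2, Gupta 5, Erikson 6, Diaz 5.
The winner is unchanged: still Erikson.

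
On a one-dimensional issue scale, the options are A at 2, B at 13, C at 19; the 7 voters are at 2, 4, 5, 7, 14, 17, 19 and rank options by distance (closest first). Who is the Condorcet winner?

A

With single-peaked preferences on a line, the Condorcet winner is the candidate closest to the median voter.
The median voter (position 7) is closest to A at 2.
Check: A vs C — voters closer to A: 4 of 7.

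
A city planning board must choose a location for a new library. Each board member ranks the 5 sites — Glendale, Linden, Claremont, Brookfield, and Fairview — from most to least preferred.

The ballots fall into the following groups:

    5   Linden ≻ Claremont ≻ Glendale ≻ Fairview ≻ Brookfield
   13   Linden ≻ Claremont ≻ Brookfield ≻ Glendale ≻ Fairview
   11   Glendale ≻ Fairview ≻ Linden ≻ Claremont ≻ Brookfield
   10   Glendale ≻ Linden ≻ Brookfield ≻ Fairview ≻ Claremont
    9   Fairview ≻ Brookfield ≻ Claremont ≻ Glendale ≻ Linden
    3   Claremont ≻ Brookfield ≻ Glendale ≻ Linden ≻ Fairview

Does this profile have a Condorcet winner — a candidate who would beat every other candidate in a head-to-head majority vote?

Head-to-head results (51 voters total):
Glendale vs Linden: Glendale wins 33–18.
Glendale vs Claremont: Claremont wins 30–21.
Glendale vs Brookfield: Glendale wins 26–25.
Glendale vs Fairview: Glendale wins 42–9.
Linden vs Claremont: Linden wins 39–12.
Linden vs Brookfield: Linden wins 39–12.
Linden vs Fairview: Linden wins 31–20.
Claremont vs Brookfield: Claremont wins 32–19.
Claremont vs Fairview: Fairview wins 30–21.
Brookfield vs Fairview: Brookfield wins 26–25.
No candidate beats all others: Glendale beats Linden beats Claremont beats Glendale, a majority cycle.

No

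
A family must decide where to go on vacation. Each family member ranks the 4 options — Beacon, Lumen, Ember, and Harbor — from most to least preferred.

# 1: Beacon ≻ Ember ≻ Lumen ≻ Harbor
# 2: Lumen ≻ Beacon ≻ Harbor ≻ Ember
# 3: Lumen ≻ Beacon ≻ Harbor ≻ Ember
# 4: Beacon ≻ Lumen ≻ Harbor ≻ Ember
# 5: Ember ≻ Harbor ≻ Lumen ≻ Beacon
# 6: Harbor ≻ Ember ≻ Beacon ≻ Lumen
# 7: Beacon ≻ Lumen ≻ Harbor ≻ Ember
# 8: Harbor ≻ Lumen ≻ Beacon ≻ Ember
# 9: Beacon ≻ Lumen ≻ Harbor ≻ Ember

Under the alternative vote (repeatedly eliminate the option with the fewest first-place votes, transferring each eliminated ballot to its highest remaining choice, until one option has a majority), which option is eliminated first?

Round 1: Beacon 4, Lumen 2, Harbor 2, Ember 1. Ember has the fewest and is eliminated.
Round 2: Beacon 4, Harbor 3, Lumen 2. Lumen has the fewest and is eliminated.
Round 3: Beacon 6, Harbor 3. Beacon has a majority.

Ember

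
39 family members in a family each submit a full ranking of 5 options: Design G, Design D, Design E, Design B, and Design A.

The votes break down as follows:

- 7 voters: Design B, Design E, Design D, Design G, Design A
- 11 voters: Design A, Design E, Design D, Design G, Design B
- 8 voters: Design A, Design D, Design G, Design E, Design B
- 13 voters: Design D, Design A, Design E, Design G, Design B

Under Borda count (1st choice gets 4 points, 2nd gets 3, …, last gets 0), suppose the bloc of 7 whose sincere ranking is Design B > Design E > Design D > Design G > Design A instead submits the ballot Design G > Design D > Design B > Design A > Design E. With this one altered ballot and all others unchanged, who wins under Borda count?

Design A

Borda totals with the altered ballot: Design G 68, Design D 119, Design E 67, Design B 14, Design A 122.
The winner is unchanged: still Design A.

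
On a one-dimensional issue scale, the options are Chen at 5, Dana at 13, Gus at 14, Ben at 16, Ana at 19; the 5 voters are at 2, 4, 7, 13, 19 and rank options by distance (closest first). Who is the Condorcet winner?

With single-peaked preferences on a line, the Condorcet winner is the candidate closest to the median voter.
The median voter (position 7) is closest to Chen at 5.
Check: Chen vs Ana — voters closer to Chen: 3 of 5.

Chen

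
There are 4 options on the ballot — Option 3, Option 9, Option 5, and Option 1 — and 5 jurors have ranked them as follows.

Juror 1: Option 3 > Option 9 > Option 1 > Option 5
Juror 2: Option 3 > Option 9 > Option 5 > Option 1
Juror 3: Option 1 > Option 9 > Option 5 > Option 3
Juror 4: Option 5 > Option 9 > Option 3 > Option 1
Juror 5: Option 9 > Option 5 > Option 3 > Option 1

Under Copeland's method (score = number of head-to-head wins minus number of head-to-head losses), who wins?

Option 9

Pairwise results:
  Option 3 vs Option 9: Option 9 wins 3–2.
  Option 3 vs Option 5: Option 5 wins 3–2.
  Option 3 vs Option 1: Option 3 wins 4–1.
  Option 9 vs Option 5: Option 9 wins 4–1.
  Option 9 vs Option 1: Option 9 wins 4–1.
  Option 5 vs Option 1: Option 5 wins 3–2.
Copeland scores (wins − losses):
  Option 3: 1 − 2 = -1
  Option 9: 3 − 0 = 3
  Option 5: 2 − 1 = 1
  Option 1: 0 − 3 = -3
Option 9 has the best Copeland score.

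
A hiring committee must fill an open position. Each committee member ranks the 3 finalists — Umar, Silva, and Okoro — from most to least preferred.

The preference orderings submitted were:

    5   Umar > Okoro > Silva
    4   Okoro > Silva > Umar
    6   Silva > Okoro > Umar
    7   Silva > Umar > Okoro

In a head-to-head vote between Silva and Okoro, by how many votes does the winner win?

4

Ballots ranking Silva above Okoro: 6+7 = 13.
Ballots ranking Okoro above Silva: 5+4 = 9.
Silva wins 13–9, a margin of 4.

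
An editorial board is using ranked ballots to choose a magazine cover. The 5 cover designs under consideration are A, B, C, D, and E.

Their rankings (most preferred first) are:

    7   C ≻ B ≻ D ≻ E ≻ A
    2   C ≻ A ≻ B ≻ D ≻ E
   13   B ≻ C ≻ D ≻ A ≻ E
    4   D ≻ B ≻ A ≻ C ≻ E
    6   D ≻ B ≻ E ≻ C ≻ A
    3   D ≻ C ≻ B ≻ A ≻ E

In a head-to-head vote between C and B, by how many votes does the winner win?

Ballots ranking C above B: 7+2+3 = 12.
Ballots ranking B above C: 13+4+6 = 23.
B wins 23–12, a margin of 11.

11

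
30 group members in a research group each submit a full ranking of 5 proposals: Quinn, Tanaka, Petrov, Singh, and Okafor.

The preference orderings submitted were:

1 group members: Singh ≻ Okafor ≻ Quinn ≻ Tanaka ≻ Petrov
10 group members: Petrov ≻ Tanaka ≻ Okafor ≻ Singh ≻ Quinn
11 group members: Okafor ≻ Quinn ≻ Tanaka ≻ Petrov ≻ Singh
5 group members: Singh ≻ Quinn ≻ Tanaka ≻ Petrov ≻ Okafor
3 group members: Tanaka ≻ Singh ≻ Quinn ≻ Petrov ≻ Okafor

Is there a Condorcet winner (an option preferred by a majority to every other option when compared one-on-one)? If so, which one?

There is no Condorcet winner

Head-to-head results (30 voters total):
Quinn vs Tanaka: Quinn wins 17–13.
Quinn vs Petrov: Quinn wins 20–10.
Quinn vs Singh: Singh wins 19–11.
Quinn vs Okafor: Okafor wins 22–8.
Tanaka vs Petrov: Tanaka wins 20–10.
Tanaka vs Singh: Tanaka wins 24–6.
Tanaka vs Okafor: Tanaka wins 18–12.
Petrov vs Singh: Petrov wins 21–9.
Petrov vs Okafor: Petrov wins 18–12.
Singh vs Okafor: Okafor wins 21–9.
No candidate beats all others: Quinn beats Tanaka beats Singh beats Quinn, a majority cycle.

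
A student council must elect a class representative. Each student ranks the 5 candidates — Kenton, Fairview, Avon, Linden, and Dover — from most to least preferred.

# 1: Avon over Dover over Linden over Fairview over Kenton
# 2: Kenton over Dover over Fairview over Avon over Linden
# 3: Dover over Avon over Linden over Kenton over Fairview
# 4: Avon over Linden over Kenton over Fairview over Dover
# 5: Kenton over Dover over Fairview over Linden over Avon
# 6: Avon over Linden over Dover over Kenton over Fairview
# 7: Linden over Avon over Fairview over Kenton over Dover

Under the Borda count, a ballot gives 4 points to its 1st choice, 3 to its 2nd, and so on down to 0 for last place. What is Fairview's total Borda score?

Borda scores:
  Kenton: 0 + 4 + 1 + 2 + 4 + 1 + 1 = 13
  Fairview: 1 + 2 + 0 + 1 + 2 + 0 + 2 = 8
  Avon: 4 + 1 + 3 + 4 + 0 + 4 + 3 = 19
  Linden: 2 + 0 + 2 + 3 + 1 + 3 + 4 = 15
  Dover: 3 + 3 + 4 + 0 + 3 + 2 + 0 = 15

8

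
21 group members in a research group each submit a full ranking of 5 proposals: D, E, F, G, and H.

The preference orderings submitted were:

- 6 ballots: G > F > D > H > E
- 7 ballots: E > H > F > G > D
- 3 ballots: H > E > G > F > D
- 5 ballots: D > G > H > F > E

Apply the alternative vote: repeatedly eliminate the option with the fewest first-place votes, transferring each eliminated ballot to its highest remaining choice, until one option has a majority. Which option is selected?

G

Round 1: E 7, G 6, D 5, H 3, F 0. F has the fewest and is eliminated.
Round 2: E 7, G 6, D 5, H 3. H has the fewest and is eliminated.
Round 3: E 10, G 6, D 5. D has the fewest and is eliminated.
Round 4: G 11, E 10. G has a majority.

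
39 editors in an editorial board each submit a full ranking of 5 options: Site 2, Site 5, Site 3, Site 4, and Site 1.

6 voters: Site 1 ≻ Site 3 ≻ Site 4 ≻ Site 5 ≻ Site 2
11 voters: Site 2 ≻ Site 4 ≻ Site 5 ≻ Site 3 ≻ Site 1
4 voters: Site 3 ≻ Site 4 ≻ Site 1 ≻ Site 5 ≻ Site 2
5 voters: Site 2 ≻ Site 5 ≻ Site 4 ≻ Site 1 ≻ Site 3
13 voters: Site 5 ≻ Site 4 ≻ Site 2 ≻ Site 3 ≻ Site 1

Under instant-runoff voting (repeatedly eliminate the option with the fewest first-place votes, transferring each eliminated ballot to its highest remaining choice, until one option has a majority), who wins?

Site 5

Round 1: Site 2 16, Site 5 13, Site 1 6, Site 3 4, Site 4 0. Site 4 has the fewest and is eliminated.
Round 2: Site 2 16, Site 5 13, Site 1 6, Site 3 4. Site 3 has the fewest and is eliminated.
Round 3: Site 2 16, Site 5 13, Site 1 10. Site 1 has the fewest and is eliminated.
Round 4: Site 5 23, Site 2 16. Site 5 has a majority.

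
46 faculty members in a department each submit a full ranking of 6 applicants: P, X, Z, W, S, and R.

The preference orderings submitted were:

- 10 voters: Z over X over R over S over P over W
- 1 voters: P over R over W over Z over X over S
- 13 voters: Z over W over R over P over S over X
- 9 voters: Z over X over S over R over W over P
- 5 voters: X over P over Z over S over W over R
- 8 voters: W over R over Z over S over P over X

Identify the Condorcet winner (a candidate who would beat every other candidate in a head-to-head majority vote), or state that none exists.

Head-to-head results (46 voters total):
P vs X: X wins 24–22.
P vs Z: Z wins 40–6.
P vs W: W wins 30–16.
P vs S: S wins 27–19.
P vs R: R wins 40–6.
X vs Z: Z wins 41–5.
X vs W: X wins 24–22.
X vs S: X wins 25–21.
X vs R: X wins 24–22.
Z vs W: Z wins 37–9.
Z vs S: Z wins 46–0.
Z vs R: Z wins 37–9.
W vs S: S wins 24–22.
W vs R: W wins 26–20.
S vs R: R wins 32–14.
Z beats each rival — P (40–6), X (41–5), W (37–9), S (46–0), R (37–9) — so Z is the Condorcet winner.

Z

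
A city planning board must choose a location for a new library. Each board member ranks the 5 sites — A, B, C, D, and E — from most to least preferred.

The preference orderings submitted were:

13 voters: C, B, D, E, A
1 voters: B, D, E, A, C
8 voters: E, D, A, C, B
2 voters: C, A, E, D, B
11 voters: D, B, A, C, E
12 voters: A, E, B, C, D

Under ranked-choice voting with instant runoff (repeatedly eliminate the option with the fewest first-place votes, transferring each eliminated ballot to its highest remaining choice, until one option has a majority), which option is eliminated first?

Round 1: C 15, A 12, D 11, E 8, B 1. B has the fewest and is eliminated.
Round 2: C 15, A 12, D 12, E 8. E has the fewest and is eliminated.
Round 3: D 20, C 15, A 12. A has the fewest and is eliminated.
Round 4: C 27, D 20. C has a majority.

B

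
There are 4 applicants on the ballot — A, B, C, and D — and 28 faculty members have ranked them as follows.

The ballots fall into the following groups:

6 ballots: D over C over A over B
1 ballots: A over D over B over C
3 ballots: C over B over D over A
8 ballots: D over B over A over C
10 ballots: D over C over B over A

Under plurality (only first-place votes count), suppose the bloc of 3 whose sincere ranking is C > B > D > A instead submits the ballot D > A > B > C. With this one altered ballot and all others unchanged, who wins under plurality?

First-place totals with the altered ballot: A 1, B 0, C 0, D 27.
The winner is unchanged: still D.

D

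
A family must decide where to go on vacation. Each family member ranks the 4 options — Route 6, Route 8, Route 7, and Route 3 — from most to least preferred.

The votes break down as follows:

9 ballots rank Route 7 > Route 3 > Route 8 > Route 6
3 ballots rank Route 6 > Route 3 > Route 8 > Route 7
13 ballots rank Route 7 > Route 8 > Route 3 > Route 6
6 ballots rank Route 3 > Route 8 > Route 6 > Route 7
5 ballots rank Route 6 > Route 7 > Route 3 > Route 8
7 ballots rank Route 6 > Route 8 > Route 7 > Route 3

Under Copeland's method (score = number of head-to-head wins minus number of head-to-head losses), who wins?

Route 7

Pairwise results:
  Route 6 vs Route 8: Route 8 wins 28–15.
  Route 6 vs Route 7: Route 7 wins 22–21.
  Route 6 vs Route 3: Route 3 wins 28–15.
  Route 8 vs Route 7: Route 7 wins 27–16.
  Route 8 vs Route 3: Route 3 wins 23–20.
  Route 7 vs Route 3: Route 7 wins 34–9.
Copeland scores (wins − losses):
  Route 6: 0 − 3 = -3
  Route 8: 1 − 2 = -1
  Route 7: 3 − 0 = 3
  Route 3: 2 − 1 = 1
Route 7 has the best Copeland score.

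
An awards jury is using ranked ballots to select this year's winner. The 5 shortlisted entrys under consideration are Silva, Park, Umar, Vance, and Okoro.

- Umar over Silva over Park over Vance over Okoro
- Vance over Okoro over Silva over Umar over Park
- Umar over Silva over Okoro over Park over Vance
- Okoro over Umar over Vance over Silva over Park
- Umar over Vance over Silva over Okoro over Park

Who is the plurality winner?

Umar

First-place vote totals:
  Silva: 0
  Park: 0
  Umar: 3
  Vance: 1
  Okoro: 1
Umar has the most first-place votes.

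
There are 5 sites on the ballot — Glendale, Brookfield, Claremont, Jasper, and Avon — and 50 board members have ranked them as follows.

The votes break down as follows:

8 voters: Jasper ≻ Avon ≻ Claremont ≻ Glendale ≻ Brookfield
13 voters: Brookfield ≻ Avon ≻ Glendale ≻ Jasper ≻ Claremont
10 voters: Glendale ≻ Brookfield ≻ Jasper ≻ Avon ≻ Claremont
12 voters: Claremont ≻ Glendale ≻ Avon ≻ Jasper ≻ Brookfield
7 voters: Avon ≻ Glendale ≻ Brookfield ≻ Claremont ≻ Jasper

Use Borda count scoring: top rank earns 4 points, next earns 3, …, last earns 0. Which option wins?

Borda scores:
  Glendale: 8·1 + 13·2 + 10·4 + 12·3 + 7·3 = 131
  Brookfield: 8·0 + 13·4 + 10·3 + 12·0 + 7·2 = 96
  Claremont: 8·2 + 13·0 + 10·0 + 12·4 + 7·1 = 71
  Jasper: 8·4 + 13·1 + 10·2 + 12·1 + 7·0 = 77
  Avon: 8·3 + 13·3 + 10·1 + 12·2 + 7·4 = 125
Glendale has the highest total.

Glendale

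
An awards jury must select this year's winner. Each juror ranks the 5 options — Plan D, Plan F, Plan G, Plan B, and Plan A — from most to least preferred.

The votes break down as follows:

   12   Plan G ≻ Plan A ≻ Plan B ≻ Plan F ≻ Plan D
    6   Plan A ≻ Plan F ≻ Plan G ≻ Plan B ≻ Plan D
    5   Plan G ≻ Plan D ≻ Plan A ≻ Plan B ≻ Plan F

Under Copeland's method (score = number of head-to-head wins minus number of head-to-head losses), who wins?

Plan G

Pairwise results:
  Plan D vs Plan F: Plan F wins 18–5.
  Plan D vs Plan G: Plan G wins 23–0.
  Plan D vs Plan B: Plan B wins 18–5.
  Plan D vs Plan A: Plan A wins 18–5.
  Plan F vs Plan G: Plan G wins 17–6.
  Plan F vs Plan B: Plan B wins 17–6.
  Plan F vs Plan A: Plan A wins 23–0.
  Plan G vs Plan B: Plan G wins 23–0.
  Plan G vs Plan A: Plan G wins 17–6.
  Plan B vs Plan A: Plan A wins 23–0.
Copeland scores (wins − losses):
  Plan D: 0 − 4 = -4
  Plan F: 1 − 3 = -2
  Plan G: 4 − 0 = 4
  Plan B: 2 − 2 = 0
  Plan A: 3 − 1 = 2
Plan G has the best Copeland score.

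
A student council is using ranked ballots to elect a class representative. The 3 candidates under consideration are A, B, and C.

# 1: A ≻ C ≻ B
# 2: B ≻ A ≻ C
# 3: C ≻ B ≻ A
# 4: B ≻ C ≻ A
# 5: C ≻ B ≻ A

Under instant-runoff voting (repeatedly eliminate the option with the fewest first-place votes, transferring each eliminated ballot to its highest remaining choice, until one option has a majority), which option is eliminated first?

A

Round 1: B 2, C 2, A 1. A has the fewest and is eliminated.
Round 2: C 3, B 2. C has a majority.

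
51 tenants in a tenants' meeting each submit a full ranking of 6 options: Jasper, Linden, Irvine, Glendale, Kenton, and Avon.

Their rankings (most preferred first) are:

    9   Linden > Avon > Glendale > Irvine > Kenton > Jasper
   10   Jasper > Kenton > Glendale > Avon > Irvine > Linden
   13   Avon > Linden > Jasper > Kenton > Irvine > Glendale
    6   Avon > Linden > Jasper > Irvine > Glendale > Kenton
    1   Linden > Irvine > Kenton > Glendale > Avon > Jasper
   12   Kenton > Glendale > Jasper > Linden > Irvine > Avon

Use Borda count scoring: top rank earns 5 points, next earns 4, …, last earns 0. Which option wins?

Avon

Borda scores:
  Jasper: 9·0 + 10·5 + 13·3 + 6·3 + 0 + 12·3 = 143
  Linden: 9·5 + 10·0 + 13·4 + 6·4 + 5 + 12·2 = 150
  Irvine: 9·2 + 10·1 + 13·1 + 6·2 + 4 + 12·1 = 69
  Glendale: 9·3 + 10·3 + 13·0 + 6·1 + 2 + 12·4 = 113
  Kenton: 9·1 + 10·4 + 13·2 + 6·0 + 3 + 12·5 = 138
  Avon: 9·4 + 10·2 + 13·5 + 6·5 + 1 + 12·0 = 152
Avon has the highest total.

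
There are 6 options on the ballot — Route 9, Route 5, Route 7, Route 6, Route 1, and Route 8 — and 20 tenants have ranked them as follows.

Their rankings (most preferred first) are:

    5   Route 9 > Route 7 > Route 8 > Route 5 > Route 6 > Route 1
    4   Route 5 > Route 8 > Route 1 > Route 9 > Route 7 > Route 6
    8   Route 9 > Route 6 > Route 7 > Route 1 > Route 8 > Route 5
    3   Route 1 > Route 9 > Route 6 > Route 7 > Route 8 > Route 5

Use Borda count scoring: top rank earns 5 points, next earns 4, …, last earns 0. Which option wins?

Borda scores:
  Route 9: 5·5 + 4·2 + 8·5 + 3·4 = 85
  Route 5: 5·2 + 4·5 + 8·0 + 3·0 = 30
  Route 7: 5·4 + 4·1 + 8·3 + 3·2 = 54
  Route 6: 5·1 + 4·0 + 8·4 + 3·3 = 46
  Route 1: 5·0 + 4·3 + 8·2 + 3·5 = 43
  Route 8: 5·3 + 4·4 + 8·1 + 3·1 = 42
Route 9 has the highest total.

Route 9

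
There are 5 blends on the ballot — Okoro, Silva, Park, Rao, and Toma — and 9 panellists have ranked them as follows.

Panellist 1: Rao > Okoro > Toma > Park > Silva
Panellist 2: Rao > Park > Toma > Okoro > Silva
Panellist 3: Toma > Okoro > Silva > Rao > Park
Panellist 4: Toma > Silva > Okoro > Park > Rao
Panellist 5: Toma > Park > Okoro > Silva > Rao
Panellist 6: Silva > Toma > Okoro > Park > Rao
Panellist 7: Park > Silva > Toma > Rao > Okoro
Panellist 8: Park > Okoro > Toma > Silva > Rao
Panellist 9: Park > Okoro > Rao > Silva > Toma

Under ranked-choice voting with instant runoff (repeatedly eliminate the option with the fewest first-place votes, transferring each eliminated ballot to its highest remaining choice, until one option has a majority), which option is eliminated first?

Round 1: Park 3, Toma 3, Rao 2, Silva 1, Okoro 0. Okoro has the fewest and is eliminated.
Round 2: Park 3, Toma 3, Rao 2, Silva 1. Silva has the fewest and is eliminated.
Round 3: Toma 4, Park 3, Rao 2. Rao has the fewest and is eliminated.
Round 4: Toma 5, Park 4. Toma has a majority.

Okoro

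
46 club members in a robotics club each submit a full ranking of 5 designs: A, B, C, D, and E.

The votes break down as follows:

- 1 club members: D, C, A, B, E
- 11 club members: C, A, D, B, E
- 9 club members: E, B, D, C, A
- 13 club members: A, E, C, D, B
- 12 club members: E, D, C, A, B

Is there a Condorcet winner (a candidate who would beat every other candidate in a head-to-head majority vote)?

Head-to-head results (46 voters total):
A vs B: A wins 37–9.
A vs C: C wins 33–13.
A vs D: A wins 24–22.
A vs E: A wins 25–21.
B vs C: C wins 37–9.
B vs D: D wins 37–9.
B vs E: E wins 34–12.
C vs D: C wins 24–22.
C vs E: E wins 34–12.
D vs E: E wins 34–12.
No candidate beats all others: A beats E beats C beats A, a majority cycle.

No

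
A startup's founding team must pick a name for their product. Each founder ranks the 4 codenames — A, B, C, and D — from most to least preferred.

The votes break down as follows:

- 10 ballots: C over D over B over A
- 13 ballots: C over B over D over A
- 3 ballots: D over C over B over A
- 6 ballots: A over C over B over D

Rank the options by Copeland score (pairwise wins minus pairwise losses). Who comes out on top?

Pairwise results:
  A vs B: B wins 26–6.
  A vs C: C wins 26–6.
  A vs D: D wins 26–6.
  B vs C: C wins 32–0.
  B vs D: B wins 19–13.
  C vs D: C wins 29–3.
Copeland scores (wins − losses):
  A: 0 − 3 = -3
  B: 2 − 1 = 1
  C: 3 − 0 = 3
  D: 1 − 2 = -1
C has the best Copeland score.

C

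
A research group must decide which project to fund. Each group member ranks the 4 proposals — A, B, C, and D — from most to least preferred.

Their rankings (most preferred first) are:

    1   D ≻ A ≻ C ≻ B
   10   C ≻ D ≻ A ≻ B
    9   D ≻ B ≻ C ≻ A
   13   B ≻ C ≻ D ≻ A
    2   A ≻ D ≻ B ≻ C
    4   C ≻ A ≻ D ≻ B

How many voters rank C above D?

27

Ballots ranking C above D: 10+13+4 = 27.
Ballots ranking D above C: 1+9+2 = 12.
So 27 of 39 voters prefer C to D.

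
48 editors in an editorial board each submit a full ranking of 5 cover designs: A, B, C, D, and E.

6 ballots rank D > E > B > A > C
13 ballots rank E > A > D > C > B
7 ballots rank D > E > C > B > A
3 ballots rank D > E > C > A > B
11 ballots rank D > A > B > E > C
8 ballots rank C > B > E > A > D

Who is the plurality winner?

First-place vote totals:
  A: 0
  B: 0
  C: 8
  D: 27
  E: 13
D has the most first-place votes.

D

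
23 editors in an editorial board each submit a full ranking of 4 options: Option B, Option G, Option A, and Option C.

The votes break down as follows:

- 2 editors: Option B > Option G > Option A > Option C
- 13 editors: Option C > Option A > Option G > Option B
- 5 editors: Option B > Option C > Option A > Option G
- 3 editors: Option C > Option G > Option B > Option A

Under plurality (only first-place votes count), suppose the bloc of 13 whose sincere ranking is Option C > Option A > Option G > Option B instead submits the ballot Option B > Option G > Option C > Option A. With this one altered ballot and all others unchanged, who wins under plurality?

First-place totals with the altered ballot: Option B 20, Option G 0, Option A 0, Option C 3.
The switch changes the winner from Option C to Option B.

Option B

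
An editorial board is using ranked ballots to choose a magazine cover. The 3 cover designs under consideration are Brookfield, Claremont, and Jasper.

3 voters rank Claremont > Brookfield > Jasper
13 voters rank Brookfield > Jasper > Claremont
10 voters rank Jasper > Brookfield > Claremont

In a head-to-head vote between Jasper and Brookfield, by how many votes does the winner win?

Ballots ranking Jasper above Brookfield: 10.
Ballots ranking Brookfield above Jasper: 3+13 = 16.
Brookfield wins 16–10, a margin of 6.

6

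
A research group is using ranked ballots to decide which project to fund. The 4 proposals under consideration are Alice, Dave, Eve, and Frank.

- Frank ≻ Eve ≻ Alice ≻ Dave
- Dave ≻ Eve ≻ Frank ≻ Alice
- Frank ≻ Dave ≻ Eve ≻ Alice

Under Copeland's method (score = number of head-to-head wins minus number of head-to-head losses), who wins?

Frank

Pairwise results:
  Alice vs Dave: Dave wins 2–1.
  Alice vs Eve: Eve wins 3–0.
  Alice vs Frank: Frank wins 3–0.
  Dave vs Eve: Dave wins 2–1.
  Dave vs Frank: Frank wins 2–1.
  Eve vs Frank: Frank wins 2–1.
Copeland scores (wins − losses):
  Alice: 0 − 3 = -3
  Dave: 2 − 1 = 1
  Eve: 1 − 2 = -1
  Frank: 3 − 0 = 3
Frank has the best Copeland score.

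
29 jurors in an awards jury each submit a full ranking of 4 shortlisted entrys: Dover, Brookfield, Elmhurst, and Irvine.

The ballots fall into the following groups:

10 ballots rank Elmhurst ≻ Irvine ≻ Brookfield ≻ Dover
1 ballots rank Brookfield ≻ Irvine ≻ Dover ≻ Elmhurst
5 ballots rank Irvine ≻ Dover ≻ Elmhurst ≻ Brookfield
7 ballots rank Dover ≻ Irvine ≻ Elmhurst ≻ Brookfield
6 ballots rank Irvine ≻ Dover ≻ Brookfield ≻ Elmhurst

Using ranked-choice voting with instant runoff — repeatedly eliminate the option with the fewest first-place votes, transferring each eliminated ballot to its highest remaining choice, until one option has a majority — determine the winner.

Round 1: Irvine 11, Elmhurst 10, Dover 7, Brookfield 1. Brookfield has the fewest and is eliminated.
Round 2: Irvine 12, Elmhurst 10, Dover 7. Dover has the fewest and is eliminated.
Round 3: Irvine 19, Elmhurst 10. Irvine has a majority.

Irvine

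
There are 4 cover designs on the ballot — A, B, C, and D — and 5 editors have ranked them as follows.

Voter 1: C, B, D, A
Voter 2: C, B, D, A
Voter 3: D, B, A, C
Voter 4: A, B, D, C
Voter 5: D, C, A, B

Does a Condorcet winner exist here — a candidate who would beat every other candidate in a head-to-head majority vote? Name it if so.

None — there is no Condorcet winner

Head-to-head results (5 voters total):
A vs B: B wins 3–2.
A vs C: C wins 3–2.
A vs D: D wins 4–1.
B vs C: C wins 3–2.
B vs D: B wins 3–2.
C vs D: D wins 3–2.
No candidate beats all others: B beats D beats C beats B, a majority cycle.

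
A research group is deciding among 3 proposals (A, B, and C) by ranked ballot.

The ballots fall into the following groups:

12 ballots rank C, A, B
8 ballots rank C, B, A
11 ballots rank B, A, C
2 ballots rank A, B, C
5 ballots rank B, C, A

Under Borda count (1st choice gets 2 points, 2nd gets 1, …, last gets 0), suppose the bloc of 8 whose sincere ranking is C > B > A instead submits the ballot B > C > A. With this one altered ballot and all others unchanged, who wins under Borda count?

Borda totals with the altered ballot: A 27, B 50, C 37.
The switch changes the winner from C to B.

B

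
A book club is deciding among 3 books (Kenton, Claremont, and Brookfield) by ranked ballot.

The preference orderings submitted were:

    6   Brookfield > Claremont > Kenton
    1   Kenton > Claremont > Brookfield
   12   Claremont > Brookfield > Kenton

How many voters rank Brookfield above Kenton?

Ballots ranking Brookfield above Kenton: 6+12 = 18.
Ballots ranking Kenton above Brookfield: 1.
So 18 of 19 voters prefer Brookfield to Kenton.

18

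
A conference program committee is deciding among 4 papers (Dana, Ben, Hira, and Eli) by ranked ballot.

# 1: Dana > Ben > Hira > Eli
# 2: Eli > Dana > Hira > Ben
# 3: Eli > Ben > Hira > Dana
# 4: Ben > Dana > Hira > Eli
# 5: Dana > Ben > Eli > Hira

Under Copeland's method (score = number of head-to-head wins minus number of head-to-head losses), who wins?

Dana

Pairwise results:
  Dana vs Ben: Dana wins 3–2.
  Dana vs Hira: Dana wins 4–1.
  Dana vs Eli: Dana wins 3–2.
  Ben vs Hira: Ben wins 4–1.
  Ben vs Eli: Ben wins 3–2.
  Hira vs Eli: Eli wins 3–2.
Copeland scores (wins − losses):
  Dana: 3 − 0 = 3
  Ben: 2 − 1 = 1
  Hira: 0 − 3 = -3
  Eli: 1 − 2 = -1
Dana has the best Copeland score.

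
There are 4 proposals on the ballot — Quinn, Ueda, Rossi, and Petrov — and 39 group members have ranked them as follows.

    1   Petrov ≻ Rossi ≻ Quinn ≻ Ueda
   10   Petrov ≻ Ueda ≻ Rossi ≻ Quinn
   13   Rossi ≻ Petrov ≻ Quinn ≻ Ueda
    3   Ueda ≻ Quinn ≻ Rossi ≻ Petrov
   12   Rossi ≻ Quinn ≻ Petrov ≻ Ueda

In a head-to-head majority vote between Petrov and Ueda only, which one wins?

Petrov

Ballots ranking Petrov above Ueda: 1+10+13+12 = 36.
Ballots ranking Ueda above Petrov: 3.
Petrov wins the head-to-head, 36–3.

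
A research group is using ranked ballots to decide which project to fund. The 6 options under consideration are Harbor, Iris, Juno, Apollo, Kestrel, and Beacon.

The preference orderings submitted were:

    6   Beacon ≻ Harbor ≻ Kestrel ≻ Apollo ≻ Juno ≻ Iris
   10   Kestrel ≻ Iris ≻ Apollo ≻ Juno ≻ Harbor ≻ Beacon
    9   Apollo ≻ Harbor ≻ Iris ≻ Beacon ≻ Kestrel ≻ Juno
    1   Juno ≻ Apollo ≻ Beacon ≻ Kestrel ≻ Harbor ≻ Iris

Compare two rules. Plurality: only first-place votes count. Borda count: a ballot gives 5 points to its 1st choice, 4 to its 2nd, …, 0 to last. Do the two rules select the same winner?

Plurality first-place counts: Harbor 0, Iris 0, Juno 1, Apollo 9, Kestrel 10, Beacon 6 → Kestrel.
Borda totals: Harbor 71, Iris 67, Juno 31, Apollo 91, Kestrel 79, Beacon 51 → Apollo.
The two rules disagree: plurality picks Kestrel, Borda picks Apollo.

No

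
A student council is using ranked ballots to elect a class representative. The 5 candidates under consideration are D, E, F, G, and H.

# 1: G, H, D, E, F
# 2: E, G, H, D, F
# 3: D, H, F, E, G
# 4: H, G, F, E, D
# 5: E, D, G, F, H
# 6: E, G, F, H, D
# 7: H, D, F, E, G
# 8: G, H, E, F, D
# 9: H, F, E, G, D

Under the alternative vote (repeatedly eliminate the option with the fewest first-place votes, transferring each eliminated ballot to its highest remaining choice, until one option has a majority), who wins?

Round 1: E 3, H 3, G 2, D 1, F 0. F has the fewest and is eliminated.
Round 2: E 3, H 3, G 2, D 1. D has the fewest and is eliminated.
Round 3: H 4, E 3, G 2. G has the fewest and is eliminated.
Round 4: H 6, E 3. H has a majority.

H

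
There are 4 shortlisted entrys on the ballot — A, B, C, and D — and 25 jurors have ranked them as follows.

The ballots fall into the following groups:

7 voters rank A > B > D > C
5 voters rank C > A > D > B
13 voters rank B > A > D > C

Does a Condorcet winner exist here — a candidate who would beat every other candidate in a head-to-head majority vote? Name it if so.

Head-to-head results (25 voters total):
A vs B: B wins 13–12.
A vs C: A wins 20–5.
A vs D: A wins 25–0.
B vs C: B wins 20–5.
B vs D: B wins 20–5.
C vs D: D wins 20–5.
B beats each rival — A (13–12), C (20–5), D (20–5) — so B is the Condorcet winner.

B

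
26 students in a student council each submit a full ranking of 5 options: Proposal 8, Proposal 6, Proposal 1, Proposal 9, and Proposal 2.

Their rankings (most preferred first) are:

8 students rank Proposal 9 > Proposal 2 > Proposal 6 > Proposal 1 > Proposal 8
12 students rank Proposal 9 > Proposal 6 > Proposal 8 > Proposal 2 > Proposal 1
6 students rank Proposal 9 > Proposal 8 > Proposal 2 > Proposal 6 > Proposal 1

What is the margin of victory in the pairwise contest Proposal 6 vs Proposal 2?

2

Ballots ranking Proposal 6 above Proposal 2: 12.
Ballots ranking Proposal 2 above Proposal 6: 8+6 = 14.
Proposal 2 wins 14–12, a margin of 2.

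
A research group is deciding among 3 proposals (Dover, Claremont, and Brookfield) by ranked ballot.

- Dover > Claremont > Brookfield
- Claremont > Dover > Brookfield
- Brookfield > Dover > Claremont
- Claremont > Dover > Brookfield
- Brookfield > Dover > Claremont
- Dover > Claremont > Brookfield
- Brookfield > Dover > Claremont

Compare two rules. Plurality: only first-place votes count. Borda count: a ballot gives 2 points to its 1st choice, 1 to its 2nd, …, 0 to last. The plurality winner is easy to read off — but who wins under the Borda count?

Plurality first-place counts: Dover 2, Claremont 2, Brookfield 3 → Brookfield.
Borda totals: Dover 9, Claremont 6, Brookfield 6 → Dover.

Dover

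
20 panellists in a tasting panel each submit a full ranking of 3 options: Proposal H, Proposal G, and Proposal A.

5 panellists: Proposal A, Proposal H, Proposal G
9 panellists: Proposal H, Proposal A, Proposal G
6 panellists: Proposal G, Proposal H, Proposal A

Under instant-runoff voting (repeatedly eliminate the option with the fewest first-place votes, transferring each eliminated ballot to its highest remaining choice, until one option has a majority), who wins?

Round 1: Proposal H 9, Proposal G 6, Proposal A 5. Proposal A has the fewest and is eliminated.
Round 2: Proposal H 14, Proposal G 6. Proposal H has a majority.

Proposal H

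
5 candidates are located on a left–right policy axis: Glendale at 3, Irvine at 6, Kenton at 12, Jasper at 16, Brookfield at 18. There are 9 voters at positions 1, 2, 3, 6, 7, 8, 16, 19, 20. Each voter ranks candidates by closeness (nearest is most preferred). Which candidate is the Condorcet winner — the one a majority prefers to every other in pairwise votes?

Irvine

With single-peaked preferences on a line, the Condorcet winner is the candidate closest to the median voter.
The median voter (position 7) is closest to Irvine at 6.
Check: Irvine vs Brookfield — voters closer to Irvine: 6 of 9.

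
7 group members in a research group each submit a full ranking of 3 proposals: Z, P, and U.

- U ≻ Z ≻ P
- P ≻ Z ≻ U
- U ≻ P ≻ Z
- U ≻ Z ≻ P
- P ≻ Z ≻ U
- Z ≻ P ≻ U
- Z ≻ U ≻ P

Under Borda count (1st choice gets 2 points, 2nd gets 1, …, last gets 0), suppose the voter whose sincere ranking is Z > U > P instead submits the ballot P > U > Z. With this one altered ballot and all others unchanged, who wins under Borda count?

P

Borda totals with the altered ballot: Z 6, P 8, U 7.
The switch changes the winner from Z to P.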